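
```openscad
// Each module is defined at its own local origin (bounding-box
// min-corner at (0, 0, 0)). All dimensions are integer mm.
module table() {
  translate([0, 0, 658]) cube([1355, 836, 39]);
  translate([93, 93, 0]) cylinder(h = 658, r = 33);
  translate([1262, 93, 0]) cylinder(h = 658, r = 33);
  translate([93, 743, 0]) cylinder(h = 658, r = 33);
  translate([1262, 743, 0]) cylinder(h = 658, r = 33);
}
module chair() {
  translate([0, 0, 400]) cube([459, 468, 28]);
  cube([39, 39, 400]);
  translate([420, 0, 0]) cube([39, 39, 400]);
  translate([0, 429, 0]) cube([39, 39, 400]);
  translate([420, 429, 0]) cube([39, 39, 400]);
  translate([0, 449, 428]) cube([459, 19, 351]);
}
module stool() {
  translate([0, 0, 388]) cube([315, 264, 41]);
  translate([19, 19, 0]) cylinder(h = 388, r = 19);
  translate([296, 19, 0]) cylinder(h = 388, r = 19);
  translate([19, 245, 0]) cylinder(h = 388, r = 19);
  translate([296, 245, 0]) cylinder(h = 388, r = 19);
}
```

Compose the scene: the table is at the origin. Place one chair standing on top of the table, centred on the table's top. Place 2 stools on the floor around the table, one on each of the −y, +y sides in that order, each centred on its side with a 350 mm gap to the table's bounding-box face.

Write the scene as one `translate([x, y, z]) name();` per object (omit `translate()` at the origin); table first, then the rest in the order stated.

table();
translate([448, 184, 697]) chair();
translate([520, -614, 0]) stool();
translate([520, 1186, 0]) stool();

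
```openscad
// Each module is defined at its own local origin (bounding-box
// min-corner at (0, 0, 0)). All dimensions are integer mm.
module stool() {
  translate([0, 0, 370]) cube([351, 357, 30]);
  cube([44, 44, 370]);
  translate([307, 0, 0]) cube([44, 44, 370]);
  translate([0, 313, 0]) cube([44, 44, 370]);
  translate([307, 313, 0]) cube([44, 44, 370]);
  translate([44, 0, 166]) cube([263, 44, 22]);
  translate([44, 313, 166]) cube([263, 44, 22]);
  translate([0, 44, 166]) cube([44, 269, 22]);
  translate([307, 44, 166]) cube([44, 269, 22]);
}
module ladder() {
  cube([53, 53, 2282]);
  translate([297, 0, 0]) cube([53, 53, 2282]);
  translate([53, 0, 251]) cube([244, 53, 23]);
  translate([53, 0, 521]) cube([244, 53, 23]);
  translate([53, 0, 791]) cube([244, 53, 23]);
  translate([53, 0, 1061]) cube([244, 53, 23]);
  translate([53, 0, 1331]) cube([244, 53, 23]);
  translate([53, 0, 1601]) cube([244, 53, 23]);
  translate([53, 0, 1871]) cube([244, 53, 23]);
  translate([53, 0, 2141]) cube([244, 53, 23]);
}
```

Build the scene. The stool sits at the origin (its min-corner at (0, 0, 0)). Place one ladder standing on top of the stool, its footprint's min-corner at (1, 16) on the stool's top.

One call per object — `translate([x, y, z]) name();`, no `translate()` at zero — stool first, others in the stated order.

stool();
translate([1, 16, 400]) ladder();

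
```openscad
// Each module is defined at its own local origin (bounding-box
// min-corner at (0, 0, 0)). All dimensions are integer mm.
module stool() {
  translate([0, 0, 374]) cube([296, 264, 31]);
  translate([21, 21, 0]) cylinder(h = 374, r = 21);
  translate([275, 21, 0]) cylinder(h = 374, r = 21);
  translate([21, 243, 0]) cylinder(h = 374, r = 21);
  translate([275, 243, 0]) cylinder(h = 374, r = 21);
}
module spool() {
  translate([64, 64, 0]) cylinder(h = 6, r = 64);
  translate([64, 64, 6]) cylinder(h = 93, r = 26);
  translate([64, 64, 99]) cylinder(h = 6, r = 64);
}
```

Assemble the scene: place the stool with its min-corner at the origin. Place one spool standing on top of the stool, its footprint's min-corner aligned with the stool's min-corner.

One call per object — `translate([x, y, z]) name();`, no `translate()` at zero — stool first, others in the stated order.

stool();
translate([0, 0, 405]) spool();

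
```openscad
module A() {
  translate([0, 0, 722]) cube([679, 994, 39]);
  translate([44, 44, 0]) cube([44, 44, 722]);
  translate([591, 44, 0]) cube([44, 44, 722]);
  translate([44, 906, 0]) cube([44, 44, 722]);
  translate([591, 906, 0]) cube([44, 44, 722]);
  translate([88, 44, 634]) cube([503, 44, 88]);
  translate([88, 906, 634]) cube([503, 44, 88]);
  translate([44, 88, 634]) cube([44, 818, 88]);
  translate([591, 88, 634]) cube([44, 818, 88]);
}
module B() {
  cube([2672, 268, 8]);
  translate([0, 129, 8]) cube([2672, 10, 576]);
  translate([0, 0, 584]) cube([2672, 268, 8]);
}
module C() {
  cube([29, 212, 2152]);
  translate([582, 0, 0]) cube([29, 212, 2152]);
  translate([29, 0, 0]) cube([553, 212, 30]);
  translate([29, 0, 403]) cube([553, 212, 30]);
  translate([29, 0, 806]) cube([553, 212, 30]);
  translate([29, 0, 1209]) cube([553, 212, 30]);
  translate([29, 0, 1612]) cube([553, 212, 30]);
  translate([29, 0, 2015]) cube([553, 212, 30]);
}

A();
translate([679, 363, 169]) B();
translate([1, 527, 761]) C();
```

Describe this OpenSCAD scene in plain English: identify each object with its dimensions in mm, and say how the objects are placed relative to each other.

A is a table with a 679×994 mm rectangular top, 39 mm thick, top surface at z = 761 mm, supported by four 44×44 mm square legs, each inset 44 mm from the nearest pair of top edges, running from the floor. Four apron rails, 44 mm thick and 88 mm tall, run between adjacent legs with their top edges flush with the underside of the top and their outer faces flush with the legs' outer faces.

B is an I-beam lying along x, 2672 mm long. Overall section height 592 mm. Two flanges 268 mm wide (y) and 8 mm thick, one on the floor and one at the top; a web 10 mm thick runs between them, centred on the flange width.

C is an open bookshelf. Two side panels, each 29 mm thick, 212 mm deep and 2152 mm tall, stand 611 mm apart (outside-to-outside). Between them sit 6 shelves, each 30 mm thick and 212 mm deep, spanning the full gap between the sides. The bottom shelf rests on the floor (its underside at z = 0) and the clear gap between one shelf's top and the next shelf's underside is 373 mm.

The I-beam is beside the table with their tops flush at z = 761. The bookshelf is on top of the table.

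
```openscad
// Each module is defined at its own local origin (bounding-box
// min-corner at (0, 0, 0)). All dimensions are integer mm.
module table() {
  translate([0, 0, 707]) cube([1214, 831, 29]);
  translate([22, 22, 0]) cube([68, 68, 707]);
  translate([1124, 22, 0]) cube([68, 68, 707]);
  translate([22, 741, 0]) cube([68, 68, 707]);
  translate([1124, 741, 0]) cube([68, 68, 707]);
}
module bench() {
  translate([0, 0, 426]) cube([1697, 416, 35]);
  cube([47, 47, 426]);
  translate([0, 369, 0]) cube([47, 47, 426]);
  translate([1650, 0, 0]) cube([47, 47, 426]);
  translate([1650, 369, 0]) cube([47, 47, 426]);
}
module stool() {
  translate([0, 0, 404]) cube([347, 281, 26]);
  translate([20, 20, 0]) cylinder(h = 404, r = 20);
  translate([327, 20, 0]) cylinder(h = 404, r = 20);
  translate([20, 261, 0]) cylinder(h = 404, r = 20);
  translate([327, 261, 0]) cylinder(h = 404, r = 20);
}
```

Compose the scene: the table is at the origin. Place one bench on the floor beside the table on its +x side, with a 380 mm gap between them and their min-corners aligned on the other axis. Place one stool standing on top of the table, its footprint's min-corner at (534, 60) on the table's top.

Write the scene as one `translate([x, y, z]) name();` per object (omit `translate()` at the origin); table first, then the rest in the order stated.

table();
translate([1594, 0, 0]) bench();
translate([534, 60, 736]) stool();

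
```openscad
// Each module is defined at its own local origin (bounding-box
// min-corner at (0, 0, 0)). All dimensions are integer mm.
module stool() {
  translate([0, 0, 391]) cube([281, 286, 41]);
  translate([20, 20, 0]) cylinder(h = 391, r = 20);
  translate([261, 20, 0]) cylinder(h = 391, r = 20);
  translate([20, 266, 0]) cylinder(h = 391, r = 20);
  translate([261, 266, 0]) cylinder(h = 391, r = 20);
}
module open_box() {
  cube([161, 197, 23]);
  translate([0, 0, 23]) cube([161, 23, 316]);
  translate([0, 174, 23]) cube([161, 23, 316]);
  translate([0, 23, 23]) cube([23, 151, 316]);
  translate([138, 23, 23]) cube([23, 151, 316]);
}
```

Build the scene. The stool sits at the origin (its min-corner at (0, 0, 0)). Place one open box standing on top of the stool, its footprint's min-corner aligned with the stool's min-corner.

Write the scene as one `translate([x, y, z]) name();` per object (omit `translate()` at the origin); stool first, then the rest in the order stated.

stool();
translate([0, 0, 432]) open_box();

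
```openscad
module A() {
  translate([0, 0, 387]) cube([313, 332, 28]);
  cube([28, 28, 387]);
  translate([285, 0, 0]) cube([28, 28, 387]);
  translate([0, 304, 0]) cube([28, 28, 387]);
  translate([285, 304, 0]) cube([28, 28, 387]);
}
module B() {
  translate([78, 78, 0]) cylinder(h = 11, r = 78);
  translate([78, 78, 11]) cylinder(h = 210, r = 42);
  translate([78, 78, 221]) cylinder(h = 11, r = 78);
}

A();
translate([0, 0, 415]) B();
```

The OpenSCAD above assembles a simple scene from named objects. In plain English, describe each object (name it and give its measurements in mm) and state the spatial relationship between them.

A is a four-legged stool. The seat is 313×332 mm, 28 mm thick, top at z = 415 mm. It stands on four square legs, each 28×28 mm in cross-section, from z = 0 to the seat underside, each flush with a corner of the seat.

B is a spool: two coaxial disc flanges of radius 78 mm and thickness 11 mm, joined by a core cylinder of radius 42 mm and height 210 mm. The lower flange rests on z = 0 and the three cylinders share a vertical axis.

The spool is on top of the stool.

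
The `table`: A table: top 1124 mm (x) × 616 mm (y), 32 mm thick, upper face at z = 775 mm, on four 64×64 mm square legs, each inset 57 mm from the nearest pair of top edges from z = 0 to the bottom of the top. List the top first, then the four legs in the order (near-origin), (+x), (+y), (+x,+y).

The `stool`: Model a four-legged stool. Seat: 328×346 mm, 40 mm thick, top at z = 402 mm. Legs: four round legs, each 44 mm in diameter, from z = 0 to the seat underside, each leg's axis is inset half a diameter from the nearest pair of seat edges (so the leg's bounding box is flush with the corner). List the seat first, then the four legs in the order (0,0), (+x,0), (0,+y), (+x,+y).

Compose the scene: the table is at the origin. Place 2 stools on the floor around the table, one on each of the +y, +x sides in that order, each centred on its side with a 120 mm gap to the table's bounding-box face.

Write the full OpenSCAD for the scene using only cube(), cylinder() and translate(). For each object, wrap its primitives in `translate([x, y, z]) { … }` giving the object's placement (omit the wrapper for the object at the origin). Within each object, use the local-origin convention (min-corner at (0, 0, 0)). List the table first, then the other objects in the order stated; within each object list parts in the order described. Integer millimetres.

translate([0, 0, 743]) cube([1124, 616, 32]);
translate([57, 57, 0]) cube([64, 64, 743]);
translate([1003, 57, 0]) cube([64, 64, 743]);
translate([57, 495, 0]) cube([64, 64, 743]);
translate([1003, 495, 0]) cube([64, 64, 743]);
translate([398, 736, 0]) {
  translate([0, 0, 362]) cube([328, 346, 40]);
  translate([22, 22, 0]) cylinder(h = 362, r = 22);
  translate([306, 22, 0]) cylinder(h = 362, r = 22);
  translate([22, 324, 0]) cylinder(h = 362, r = 22);
  translate([306, 324, 0]) cylinder(h = 362, r = 22);
}
translate([1244, 135, 0]) {
  translate([0, 0, 362]) cube([328, 346, 40]);
  translate([22, 22, 0]) cylinder(h = 362, r = 22);
  translate([306, 22, 0]) cylinder(h = 362, r = 22);
  translate([22, 324, 0]) cylinder(h = 362, r = 22);
  translate([306, 324, 0]) cylinder(h = 362, r = 22);
}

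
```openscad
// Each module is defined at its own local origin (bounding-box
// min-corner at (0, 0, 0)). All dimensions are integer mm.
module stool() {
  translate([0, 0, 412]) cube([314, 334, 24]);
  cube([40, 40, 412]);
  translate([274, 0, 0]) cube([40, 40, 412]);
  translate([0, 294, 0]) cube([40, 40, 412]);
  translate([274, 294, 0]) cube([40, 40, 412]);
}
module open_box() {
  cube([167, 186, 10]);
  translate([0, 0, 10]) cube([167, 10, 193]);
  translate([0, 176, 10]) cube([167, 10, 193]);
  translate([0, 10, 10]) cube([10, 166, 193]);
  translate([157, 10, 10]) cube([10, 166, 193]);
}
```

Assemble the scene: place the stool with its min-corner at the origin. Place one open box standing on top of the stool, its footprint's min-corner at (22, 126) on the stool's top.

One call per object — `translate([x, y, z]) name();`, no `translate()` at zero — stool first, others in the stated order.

stool();
translate([22, 126, 436]) open_box();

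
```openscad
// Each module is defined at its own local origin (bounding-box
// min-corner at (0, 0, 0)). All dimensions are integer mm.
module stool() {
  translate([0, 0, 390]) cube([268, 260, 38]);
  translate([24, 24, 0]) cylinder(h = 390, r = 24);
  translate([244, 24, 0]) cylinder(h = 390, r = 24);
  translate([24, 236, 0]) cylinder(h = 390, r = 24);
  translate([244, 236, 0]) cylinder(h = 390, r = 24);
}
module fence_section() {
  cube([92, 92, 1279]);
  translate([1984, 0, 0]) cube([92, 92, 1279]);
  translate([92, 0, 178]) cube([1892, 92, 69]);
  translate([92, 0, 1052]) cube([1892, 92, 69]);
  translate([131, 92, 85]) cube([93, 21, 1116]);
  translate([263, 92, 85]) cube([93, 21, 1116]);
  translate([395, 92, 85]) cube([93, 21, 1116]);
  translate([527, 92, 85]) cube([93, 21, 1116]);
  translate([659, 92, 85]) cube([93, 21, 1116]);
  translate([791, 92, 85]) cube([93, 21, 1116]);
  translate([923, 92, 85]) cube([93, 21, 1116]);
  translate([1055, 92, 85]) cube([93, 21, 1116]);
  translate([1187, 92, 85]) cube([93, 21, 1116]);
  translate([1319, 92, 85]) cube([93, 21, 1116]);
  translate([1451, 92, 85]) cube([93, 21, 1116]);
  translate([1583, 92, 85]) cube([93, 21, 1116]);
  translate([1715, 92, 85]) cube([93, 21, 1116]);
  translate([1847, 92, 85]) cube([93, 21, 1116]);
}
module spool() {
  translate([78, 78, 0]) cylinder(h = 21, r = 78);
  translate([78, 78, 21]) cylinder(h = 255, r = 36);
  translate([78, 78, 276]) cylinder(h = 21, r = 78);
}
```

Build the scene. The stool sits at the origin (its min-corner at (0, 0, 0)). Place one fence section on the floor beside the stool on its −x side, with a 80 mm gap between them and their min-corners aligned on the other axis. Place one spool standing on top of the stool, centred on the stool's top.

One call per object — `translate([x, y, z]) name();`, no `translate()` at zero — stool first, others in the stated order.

stool();
translate([-2156, 0, 0]) fence_section();
translate([56, 52, 428]) spool();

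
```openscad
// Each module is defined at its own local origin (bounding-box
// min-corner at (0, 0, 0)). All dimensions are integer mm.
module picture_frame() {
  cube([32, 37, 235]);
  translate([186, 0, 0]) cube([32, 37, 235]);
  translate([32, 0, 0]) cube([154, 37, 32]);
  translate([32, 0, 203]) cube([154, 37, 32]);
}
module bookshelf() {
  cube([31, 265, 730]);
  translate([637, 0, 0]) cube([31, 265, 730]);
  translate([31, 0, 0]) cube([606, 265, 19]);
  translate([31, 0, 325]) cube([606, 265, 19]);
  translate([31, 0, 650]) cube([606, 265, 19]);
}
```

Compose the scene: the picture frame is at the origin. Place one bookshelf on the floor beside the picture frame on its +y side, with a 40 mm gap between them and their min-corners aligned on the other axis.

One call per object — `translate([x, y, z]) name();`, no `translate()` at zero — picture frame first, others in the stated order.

picture_frame();
translate([0, 77, 0]) bookshelf();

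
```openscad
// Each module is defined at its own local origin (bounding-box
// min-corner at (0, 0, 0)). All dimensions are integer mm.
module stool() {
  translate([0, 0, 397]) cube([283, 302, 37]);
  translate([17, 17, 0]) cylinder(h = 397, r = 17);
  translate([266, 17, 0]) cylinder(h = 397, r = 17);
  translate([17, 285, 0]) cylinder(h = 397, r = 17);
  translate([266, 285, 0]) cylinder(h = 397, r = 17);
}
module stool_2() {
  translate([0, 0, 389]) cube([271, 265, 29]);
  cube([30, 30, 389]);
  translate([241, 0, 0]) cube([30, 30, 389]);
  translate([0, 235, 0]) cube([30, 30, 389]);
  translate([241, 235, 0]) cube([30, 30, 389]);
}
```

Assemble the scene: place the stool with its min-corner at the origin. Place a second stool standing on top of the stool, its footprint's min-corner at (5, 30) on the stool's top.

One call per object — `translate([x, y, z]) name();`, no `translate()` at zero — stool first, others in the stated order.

stool();
translate([5, 30, 434]) stool_2();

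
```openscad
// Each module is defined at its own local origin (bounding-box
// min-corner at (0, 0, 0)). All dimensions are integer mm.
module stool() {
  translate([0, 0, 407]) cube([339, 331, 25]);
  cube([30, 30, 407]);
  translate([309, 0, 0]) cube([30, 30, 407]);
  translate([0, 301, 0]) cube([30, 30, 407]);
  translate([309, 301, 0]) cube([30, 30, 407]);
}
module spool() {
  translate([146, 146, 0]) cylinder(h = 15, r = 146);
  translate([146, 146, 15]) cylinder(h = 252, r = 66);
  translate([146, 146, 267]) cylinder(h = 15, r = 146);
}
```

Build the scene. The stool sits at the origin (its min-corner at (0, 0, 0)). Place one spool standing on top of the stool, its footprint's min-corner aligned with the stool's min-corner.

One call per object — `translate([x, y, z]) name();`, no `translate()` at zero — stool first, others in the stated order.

stool();
translate([0, 0, 432]) spool();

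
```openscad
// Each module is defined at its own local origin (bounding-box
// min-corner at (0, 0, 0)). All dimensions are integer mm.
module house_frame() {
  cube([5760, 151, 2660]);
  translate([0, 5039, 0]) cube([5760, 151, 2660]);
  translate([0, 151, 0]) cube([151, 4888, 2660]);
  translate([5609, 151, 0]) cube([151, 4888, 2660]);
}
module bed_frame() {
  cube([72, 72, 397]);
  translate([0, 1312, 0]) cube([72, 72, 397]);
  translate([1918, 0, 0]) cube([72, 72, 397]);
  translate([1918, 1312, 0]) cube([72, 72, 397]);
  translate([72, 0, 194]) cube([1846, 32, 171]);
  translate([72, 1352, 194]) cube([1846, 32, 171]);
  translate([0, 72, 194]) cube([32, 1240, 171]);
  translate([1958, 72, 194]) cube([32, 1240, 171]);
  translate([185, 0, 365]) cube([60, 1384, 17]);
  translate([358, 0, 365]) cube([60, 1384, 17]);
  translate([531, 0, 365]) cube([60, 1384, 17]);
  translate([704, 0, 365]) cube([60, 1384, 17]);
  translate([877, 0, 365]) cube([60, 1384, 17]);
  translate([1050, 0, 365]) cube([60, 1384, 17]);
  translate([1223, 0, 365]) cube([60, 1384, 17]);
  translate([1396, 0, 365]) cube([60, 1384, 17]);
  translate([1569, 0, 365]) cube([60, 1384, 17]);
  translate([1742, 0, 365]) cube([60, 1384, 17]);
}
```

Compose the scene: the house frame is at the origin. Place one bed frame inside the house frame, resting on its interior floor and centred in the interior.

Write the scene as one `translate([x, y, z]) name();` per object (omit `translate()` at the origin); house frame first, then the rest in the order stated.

house_frame();
translate([1885, 1903, 0]) bed_frame();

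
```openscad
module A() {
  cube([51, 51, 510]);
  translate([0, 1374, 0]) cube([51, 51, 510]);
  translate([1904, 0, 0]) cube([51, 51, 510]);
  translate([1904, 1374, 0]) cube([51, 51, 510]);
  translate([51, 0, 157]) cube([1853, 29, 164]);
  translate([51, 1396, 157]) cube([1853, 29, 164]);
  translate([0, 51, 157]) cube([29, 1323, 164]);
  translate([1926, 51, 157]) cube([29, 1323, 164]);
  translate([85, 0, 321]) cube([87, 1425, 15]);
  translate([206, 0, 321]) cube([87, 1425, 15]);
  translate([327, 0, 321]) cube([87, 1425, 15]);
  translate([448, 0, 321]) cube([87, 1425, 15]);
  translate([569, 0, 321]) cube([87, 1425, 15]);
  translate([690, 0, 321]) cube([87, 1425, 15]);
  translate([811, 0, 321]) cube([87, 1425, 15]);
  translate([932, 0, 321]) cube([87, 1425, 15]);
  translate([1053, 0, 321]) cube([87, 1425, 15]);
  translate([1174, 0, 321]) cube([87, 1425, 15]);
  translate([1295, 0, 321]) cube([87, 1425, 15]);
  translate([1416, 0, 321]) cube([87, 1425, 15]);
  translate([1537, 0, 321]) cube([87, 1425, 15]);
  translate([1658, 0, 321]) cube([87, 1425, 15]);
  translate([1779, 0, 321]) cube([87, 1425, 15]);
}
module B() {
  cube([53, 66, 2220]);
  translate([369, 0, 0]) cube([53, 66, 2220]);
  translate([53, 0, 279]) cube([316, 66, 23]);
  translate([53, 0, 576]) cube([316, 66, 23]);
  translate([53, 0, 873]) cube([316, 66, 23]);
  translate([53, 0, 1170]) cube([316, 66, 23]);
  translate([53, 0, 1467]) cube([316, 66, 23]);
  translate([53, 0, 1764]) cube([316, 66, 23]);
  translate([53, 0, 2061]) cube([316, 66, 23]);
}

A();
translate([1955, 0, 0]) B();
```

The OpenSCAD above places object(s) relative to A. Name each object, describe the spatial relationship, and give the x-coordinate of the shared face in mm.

The bed frame's +x face and the ladder's −x face are both at x = 1955 mm.

A is a bed frame. B is a ladder. The ladder is against the bed frame's +x side, with their −y faces flush. The x-coordinate of the shared face is 1955 mm.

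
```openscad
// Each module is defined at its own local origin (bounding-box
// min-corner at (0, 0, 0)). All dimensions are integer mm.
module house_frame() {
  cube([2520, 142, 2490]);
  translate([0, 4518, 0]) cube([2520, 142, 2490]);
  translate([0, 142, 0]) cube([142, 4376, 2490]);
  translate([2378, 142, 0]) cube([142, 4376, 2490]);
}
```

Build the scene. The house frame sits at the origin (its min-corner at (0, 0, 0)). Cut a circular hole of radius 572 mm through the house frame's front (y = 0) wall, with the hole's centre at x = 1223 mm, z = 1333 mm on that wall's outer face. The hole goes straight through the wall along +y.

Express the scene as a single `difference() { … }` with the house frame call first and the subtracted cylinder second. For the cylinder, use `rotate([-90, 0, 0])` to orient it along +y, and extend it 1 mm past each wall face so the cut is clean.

difference() {
  house_frame();
  translate([1223, -1, 1333]) rotate([-90, 0, 0]) cylinder(h = 144, r = 572);
}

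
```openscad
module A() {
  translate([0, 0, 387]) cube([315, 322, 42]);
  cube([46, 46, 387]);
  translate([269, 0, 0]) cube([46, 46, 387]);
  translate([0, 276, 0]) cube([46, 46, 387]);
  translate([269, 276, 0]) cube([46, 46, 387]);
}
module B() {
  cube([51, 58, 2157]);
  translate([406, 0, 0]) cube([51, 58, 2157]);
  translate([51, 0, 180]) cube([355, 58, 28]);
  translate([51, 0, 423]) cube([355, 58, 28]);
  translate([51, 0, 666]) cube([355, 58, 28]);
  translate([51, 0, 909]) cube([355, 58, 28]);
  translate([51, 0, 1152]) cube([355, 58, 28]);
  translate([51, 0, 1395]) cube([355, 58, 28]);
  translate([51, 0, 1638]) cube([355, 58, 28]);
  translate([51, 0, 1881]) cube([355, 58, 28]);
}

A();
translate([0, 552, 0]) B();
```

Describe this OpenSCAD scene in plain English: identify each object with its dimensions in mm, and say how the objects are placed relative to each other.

A is a four-legged stool. The seat is a 315×322×42 mm slab whose top surface is at z = 429 mm; four square legs, each 46×46 mm in cross-section, run from the floor (z = 0) to the underside of the seat, each flush with a corner of the seat.

B is a wooden ladder with two side rails of 51×58 mm section and 2157 mm height, set 457 mm apart overall. Between them run 8 rectangular rungs (58 mm deep, 28 mm thick), front faces flush with the rails' −y face. The bottom of the first rung is 180 mm above the floor and each subsequent rung is 243 mm higher than the one below.

The ladder is on the floor beside the stool on its +y side.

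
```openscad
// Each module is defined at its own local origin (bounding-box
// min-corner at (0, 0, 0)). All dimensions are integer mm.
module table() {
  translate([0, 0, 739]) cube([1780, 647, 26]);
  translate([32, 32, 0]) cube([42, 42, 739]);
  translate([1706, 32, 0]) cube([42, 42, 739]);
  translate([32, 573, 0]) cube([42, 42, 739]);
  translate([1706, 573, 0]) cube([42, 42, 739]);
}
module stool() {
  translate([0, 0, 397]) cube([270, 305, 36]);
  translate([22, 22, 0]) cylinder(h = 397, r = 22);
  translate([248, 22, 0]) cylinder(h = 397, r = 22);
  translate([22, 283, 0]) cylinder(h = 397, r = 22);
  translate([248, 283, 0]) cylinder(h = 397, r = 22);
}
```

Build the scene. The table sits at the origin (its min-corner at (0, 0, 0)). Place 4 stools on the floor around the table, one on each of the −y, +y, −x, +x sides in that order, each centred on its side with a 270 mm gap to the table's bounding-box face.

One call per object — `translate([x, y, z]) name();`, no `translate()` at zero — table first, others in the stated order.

table();
translate([755, -575, 0]) stool();
translate([755, 917, 0]) stool();
translate([-540, 171, 0]) stool();
translate([2050, 171, 0]) stool();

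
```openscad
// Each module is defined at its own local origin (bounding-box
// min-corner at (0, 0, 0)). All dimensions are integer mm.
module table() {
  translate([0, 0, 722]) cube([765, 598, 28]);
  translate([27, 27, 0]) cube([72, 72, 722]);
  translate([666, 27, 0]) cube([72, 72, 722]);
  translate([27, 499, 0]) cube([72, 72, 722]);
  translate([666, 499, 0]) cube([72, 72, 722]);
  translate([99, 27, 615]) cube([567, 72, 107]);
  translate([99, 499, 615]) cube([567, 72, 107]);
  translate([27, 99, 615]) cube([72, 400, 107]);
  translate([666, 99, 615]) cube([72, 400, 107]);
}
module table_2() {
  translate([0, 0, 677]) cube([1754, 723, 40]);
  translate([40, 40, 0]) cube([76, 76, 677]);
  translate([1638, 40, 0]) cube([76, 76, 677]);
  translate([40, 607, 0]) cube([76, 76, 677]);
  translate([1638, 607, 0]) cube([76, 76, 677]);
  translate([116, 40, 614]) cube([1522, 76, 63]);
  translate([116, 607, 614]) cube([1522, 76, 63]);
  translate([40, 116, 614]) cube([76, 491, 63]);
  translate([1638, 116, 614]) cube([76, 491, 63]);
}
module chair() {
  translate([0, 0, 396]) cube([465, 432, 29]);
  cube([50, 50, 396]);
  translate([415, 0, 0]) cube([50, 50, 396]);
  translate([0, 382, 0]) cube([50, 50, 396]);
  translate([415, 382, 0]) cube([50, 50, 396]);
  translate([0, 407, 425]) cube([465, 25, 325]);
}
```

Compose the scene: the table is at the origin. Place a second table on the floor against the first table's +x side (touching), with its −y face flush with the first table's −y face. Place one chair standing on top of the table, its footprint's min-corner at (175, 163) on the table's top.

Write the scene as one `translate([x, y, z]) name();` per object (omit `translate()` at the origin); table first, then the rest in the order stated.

table();
translate([765, 0, 0]) table_2();
translate([175, 163, 750]) chair();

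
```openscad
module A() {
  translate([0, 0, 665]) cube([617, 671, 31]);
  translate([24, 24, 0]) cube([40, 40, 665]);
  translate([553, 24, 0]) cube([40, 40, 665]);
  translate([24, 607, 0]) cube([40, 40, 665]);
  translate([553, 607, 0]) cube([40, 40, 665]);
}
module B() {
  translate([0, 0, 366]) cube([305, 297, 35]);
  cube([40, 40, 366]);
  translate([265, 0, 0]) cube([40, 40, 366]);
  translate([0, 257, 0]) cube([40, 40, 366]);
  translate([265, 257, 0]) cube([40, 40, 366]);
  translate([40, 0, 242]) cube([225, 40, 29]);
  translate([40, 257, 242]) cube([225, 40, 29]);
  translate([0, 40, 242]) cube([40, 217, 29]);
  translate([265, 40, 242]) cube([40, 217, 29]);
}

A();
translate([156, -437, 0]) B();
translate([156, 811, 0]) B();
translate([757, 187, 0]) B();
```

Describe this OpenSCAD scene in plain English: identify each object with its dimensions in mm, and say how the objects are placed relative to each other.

A is a table: top 617 mm (x) × 671 mm (y), 31 mm thick, upper face at z = 696 mm, on four 40×40 mm square legs, each inset 24 mm from the nearest pair of top edges, running from z = 0 to the bottom of the top.

B is a four-legged stool. The seat is 305×297 mm, 35 mm thick, top at z = 401 mm. It stands on four square legs, each 40×40 mm in cross-section, from z = 0 to the seat underside, each flush with a corner of the seat. Four stretchers, 40 mm wide and 29 mm tall, connect adjacent legs with their undersides at z = 242 mm, each running between the inner faces of the legs it joins and aligned with the legs' outer faces on the other axis.

Three stools sit around the table at the −y, +y, +x sides.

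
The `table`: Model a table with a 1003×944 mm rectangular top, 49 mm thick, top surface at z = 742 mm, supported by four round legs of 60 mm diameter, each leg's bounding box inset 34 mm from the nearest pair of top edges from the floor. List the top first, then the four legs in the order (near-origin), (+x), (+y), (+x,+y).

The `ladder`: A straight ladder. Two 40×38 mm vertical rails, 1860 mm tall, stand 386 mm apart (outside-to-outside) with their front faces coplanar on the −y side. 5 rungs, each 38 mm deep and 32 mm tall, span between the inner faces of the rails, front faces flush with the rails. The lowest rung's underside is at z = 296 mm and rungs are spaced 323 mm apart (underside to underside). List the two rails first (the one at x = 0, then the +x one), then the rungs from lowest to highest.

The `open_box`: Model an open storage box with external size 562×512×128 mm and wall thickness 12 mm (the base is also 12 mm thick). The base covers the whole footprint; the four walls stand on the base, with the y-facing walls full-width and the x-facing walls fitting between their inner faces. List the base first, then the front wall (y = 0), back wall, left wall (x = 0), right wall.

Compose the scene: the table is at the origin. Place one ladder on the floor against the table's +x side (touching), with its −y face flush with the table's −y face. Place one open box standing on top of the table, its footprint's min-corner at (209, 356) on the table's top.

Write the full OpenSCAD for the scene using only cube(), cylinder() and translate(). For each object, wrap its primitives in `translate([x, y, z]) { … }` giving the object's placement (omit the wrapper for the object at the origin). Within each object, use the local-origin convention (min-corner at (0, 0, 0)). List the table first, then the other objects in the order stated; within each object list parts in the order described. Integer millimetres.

translate([0, 0, 693]) cube([1003, 944, 49]);
translate([64, 64, 0]) cylinder(h = 693, r = 30);
translate([939, 64, 0]) cylinder(h = 693, r = 30);
translate([64, 880, 0]) cylinder(h = 693, r = 30);
translate([939, 880, 0]) cylinder(h = 693, r = 30);
translate([1003, 0, 0]) {
  cube([40, 38, 1860]);
  translate([346, 0, 0]) cube([40, 38, 1860]);
  translate([40, 0, 296]) cube([306, 38, 32]);
  translate([40, 0, 619]) cube([306, 38, 32]);
  translate([40, 0, 942]) cube([306, 38, 32]);
  translate([40, 0, 1265]) cube([306, 38, 32]);
  translate([40, 0, 1588]) cube([306, 38, 32]);
}
translate([209, 356, 742]) {
  cube([562, 512, 12]);
  translate([0, 0, 12]) cube([562, 12, 116]);
  translate([0, 500, 12]) cube([562, 12, 116]);
  translate([0, 12, 12]) cube([12, 488, 116]);
  translate([550, 12, 12]) cube([12, 488, 116]);
}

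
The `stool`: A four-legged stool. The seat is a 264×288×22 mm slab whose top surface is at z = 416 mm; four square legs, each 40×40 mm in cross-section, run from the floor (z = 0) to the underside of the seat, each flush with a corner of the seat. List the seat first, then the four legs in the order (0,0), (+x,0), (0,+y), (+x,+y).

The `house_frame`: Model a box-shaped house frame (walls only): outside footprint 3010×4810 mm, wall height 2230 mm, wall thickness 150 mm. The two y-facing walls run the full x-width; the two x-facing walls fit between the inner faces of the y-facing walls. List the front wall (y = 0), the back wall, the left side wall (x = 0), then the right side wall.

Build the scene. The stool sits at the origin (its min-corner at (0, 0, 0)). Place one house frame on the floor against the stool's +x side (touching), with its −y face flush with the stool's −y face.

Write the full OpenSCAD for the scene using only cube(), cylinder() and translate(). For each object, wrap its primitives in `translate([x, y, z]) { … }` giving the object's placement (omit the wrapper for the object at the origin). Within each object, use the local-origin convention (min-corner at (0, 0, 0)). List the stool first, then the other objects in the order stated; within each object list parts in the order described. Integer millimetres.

translate([0, 0, 394]) cube([264, 288, 22]);
cube([40, 40, 394]);
translate([224, 0, 0]) cube([40, 40, 394]);
translate([0, 248, 0]) cube([40, 40, 394]);
translate([224, 248, 0]) cube([40, 40, 394]);
translate([264, 0, 0]) {
  cube([3010, 150, 2230]);
  translate([0, 4660, 0]) cube([3010, 150, 2230]);
  translate([0, 150, 0]) cube([150, 4510, 2230]);
  translate([2860, 150, 0]) cube([150, 4510, 2230]);
}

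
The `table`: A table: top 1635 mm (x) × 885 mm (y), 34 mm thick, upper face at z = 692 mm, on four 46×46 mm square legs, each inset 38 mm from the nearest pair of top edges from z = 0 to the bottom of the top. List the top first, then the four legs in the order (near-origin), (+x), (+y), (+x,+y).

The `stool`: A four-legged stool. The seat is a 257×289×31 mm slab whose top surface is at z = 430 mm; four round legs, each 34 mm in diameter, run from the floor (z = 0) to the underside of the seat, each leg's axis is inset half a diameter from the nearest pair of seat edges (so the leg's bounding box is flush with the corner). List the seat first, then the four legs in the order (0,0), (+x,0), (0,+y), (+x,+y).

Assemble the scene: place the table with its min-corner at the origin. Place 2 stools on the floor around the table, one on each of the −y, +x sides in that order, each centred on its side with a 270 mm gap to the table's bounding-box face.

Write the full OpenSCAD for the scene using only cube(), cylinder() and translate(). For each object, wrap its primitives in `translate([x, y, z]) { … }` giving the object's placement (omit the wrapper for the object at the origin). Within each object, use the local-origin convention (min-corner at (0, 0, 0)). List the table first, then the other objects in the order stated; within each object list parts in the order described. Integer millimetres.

translate([0, 0, 658]) cube([1635, 885, 34]);
translate([38, 38, 0]) cube([46, 46, 658]);
translate([1551, 38, 0]) cube([46, 46, 658]);
translate([38, 801, 0]) cube([46, 46, 658]);
translate([1551, 801, 0]) cube([46, 46, 658]);
translate([689, -559, 0]) {
  translate([0, 0, 399]) cube([257, 289, 31]);
  translate([17, 17, 0]) cylinder(h = 399, r = 17);
  translate([240, 17, 0]) cylinder(h = 399, r = 17);
  translate([17, 272, 0]) cylinder(h = 399, r = 17);
  translate([240, 272, 0]) cylinder(h = 399, r = 17);
}
translate([1905, 298, 0]) {
  translate([0, 0, 399]) cube([257, 289, 31]);
  translate([17, 17, 0]) cylinder(h = 399, r = 17);
  translate([240, 17, 0]) cylinder(h = 399, r = 17);
  translate([17, 272, 0]) cylinder(h = 399, r = 17);
  translate([240, 272, 0]) cylinder(h = 399, r = 17);
}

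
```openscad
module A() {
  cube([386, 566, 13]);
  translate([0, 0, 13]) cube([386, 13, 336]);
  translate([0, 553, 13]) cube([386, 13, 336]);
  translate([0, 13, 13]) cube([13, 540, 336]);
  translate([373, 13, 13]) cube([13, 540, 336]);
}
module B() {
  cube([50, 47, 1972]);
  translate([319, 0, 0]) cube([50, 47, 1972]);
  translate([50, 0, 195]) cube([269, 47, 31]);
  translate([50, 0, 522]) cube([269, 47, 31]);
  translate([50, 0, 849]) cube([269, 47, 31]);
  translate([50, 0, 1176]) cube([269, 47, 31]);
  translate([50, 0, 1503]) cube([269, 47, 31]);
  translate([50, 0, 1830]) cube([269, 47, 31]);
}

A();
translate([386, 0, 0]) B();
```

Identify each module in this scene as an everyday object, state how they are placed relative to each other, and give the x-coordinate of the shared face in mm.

A is an open box. B is a ladder. The ladder is against the open box's +x side, with their −y faces flush. The x-coordinate of the shared face is 386 mm.

The open box's +x face and the ladder's −x face are both at x = 386 mm.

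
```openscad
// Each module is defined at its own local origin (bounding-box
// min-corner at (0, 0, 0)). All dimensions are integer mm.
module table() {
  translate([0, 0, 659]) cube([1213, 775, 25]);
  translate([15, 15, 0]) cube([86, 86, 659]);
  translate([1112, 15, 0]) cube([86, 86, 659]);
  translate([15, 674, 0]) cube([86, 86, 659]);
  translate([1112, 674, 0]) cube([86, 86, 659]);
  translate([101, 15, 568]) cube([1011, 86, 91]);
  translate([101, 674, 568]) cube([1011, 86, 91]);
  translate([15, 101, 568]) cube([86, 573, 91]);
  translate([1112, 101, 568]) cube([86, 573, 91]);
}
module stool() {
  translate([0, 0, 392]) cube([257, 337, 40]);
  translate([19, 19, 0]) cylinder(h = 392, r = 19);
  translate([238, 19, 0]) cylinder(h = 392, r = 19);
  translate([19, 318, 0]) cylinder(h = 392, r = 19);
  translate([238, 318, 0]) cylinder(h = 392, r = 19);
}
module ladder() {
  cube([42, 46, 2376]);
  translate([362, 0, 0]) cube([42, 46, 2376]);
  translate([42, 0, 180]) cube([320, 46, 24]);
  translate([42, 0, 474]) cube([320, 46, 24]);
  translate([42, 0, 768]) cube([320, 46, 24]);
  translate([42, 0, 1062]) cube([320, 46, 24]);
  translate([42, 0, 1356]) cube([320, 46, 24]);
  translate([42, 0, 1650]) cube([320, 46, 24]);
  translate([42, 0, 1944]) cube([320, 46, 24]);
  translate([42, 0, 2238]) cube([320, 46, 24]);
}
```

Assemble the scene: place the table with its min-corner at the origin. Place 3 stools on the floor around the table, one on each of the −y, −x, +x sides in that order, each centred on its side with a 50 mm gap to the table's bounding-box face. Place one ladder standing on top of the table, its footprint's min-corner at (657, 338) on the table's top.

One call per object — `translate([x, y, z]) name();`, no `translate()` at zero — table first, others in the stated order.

table();
translate([478, -387, 0]) stool();
translate([-307, 219, 0]) stool();
translate([1263, 219, 0]) stool();
translate([657, 338, 684]) ladder();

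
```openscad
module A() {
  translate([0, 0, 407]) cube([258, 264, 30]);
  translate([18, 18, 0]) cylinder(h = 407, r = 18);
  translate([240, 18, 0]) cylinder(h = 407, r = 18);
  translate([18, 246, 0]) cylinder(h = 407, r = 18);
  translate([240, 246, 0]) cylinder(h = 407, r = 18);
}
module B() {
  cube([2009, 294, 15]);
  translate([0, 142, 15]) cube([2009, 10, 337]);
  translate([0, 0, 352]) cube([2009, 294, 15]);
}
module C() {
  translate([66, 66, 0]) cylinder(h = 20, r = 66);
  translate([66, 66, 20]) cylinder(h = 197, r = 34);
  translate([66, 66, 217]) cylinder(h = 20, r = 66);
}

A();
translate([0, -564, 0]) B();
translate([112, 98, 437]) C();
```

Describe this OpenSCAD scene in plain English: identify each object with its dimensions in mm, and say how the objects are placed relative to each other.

A is a simple wooden stool: a rectangular seat 258 mm (x) by 264 mm (y), 30 mm thick, top face at z = 437 mm, on four round legs, each 36 mm in diameter. The legs rest on z = 0, each leg's axis is inset half a diameter from the nearest pair of seat edges (so the leg's bounding box is flush with the corner).

B is an I-beam lying along x, 2009 mm long. Overall section height 367 mm. Two flanges 294 mm wide (y) and 15 mm thick, one on the floor and one at the top; a web 10 mm thick runs between them, centred on the flange width.

C is a spool: two coaxial disc flanges of radius 66 mm and thickness 20 mm, joined by a core cylinder of radius 34 mm and height 197 mm. The lower flange rests on z = 0 and the three cylinders share a vertical axis.

The I-beam is on the floor beside the stool on its −y side. The spool is on top of the stool.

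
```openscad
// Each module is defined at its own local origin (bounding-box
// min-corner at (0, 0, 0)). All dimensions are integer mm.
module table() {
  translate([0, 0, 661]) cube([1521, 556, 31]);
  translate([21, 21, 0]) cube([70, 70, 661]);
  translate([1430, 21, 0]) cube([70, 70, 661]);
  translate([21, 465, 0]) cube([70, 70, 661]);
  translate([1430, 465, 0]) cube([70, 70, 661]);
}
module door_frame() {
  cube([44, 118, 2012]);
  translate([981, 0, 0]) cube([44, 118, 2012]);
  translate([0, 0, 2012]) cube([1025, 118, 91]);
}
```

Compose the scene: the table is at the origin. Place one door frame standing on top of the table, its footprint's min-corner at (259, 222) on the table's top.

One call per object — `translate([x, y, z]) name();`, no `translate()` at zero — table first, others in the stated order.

table();
translate([259, 222, 692]) door_frame();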